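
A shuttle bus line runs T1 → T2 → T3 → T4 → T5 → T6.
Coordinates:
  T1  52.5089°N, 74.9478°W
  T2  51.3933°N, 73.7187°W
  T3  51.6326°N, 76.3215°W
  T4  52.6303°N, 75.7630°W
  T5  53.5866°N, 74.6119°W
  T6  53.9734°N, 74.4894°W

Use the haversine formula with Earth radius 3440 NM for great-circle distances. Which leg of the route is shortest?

T5–T6

Leg distances:
T1→T2: 81.0 NM
T2→T3: 98.3 NM
T3→T4: 63.3 NM
T4→T5: 70.8 NM
T5→T6: 23.6 NM
The shortest leg is T5–T6 at 23.6 NM.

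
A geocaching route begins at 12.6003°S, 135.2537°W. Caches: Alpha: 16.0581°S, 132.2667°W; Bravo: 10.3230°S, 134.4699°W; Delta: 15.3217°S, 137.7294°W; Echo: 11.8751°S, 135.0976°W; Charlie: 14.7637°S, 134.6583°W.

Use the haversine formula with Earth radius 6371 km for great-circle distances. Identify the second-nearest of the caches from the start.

Distance to each, sorted:
Echo: 82.4 km
Charlie: 249.0 km
Bravo: 267.2 km
Delta: 403.6 km
Alpha: 501.4 km
The second-nearest is Charlie at 249.0 km.

Charlie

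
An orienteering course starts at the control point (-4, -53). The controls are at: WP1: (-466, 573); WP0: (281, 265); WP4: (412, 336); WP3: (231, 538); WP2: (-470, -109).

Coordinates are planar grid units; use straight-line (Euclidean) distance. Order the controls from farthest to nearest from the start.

WP1, WP3, WP4, WP2, WP0

Computing each straight-line distance from (-4, -53):
WP1 (-466, 573): 778.0
WP3 (231, 538): 636.0
WP4 (412, 336): 569.5
WP2 (-470, -109): 469.4
WP0 (281, 265): 427.0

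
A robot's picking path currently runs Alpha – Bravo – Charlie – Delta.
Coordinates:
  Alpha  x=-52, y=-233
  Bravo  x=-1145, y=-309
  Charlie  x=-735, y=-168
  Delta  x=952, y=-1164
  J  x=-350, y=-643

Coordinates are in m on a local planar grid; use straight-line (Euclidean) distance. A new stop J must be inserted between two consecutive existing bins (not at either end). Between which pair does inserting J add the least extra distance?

Added distance for inserting J between each consecutive pair:
Alpha–Bravo: 273.5 m
Bravo–Charlie: 1040.2 m
Charlie–Delta: 54.7 m
Smallest added distance is 54.7 m, inserting between Charlie and Delta.

between Charlie and Delta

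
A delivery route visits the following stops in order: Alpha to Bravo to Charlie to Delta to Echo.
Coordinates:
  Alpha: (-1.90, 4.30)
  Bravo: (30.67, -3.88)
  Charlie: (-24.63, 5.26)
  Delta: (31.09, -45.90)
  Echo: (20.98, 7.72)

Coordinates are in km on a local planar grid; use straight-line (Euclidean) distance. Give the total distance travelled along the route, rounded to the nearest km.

220 km

Leg distances:
Alpha→Bravo: 33.6 km  (cumulative 33.6 km)
Bravo→Charlie: 56.1 km  (cumulative 89.6 km)
Charlie→Delta: 75.6 km  (cumulative 165.3 km)
Delta→Echo: 54.6 km  (cumulative 219.8 km)
Total route length ≈ 220 km.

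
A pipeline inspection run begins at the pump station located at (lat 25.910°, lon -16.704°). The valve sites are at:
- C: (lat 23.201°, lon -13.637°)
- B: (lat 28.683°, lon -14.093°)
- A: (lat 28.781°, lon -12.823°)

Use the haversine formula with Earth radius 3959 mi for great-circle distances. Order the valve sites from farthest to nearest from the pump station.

A, C, B

Computing each great-circle distance from (lat 25.910°, lon -16.704°):
A (lat 28.781°, lon -12.823°): 309.9 mi
C (lat 23.201°, lon -13.637°): 268.7 mi
B (lat 28.683°, lon -14.093°): 249.8 mi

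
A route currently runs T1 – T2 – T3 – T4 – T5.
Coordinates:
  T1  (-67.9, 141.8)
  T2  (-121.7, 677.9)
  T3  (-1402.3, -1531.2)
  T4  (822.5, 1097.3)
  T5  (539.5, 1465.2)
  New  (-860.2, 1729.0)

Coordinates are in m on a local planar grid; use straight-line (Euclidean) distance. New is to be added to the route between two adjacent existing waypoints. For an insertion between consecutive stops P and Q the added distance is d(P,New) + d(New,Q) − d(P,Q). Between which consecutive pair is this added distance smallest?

Added distance for inserting New between each consecutive pair:
T1–T2: 2519.8 m
T2–T3: 2036.1 m
T3–T4: 1658.7 m
T4–T5: 2757.6 m
Smallest added distance is 1658.7 m, inserting between T3 and T4.

between T3 and T4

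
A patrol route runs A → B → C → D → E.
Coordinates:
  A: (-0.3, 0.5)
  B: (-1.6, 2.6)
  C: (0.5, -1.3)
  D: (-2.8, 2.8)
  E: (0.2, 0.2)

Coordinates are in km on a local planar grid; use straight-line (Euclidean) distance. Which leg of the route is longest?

Leg distances:
A→B: 2.5 km
B→C: 4.4 km
C→D: 5.3 km
D→E: 4.0 km
The longest leg is C–D at 5.3 km.

C–D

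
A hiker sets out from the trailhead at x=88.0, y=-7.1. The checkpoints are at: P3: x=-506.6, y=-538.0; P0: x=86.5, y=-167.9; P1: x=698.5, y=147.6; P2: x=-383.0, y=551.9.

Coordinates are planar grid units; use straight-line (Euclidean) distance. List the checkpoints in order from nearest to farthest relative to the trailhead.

Distance from the trailhead at x=88.0, y=-7.1 to each:
P0 x=86.5, y=-167.9: 160.8
P1 x=698.5, y=147.6: 629.8
P2 x=-383.0, y=551.9: 731.0
P3 x=-506.6, y=-538.0: 797.1

P0, P1, P2, P3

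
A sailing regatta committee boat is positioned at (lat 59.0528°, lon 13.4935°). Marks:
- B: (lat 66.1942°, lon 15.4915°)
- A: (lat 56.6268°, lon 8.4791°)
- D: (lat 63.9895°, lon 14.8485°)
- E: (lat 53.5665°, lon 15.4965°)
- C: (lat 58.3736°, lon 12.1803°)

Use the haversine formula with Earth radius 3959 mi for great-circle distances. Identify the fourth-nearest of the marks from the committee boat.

E

Distance to each, sorted:
C: 66.5 mi
A: 249.1 mi
D: 344.0 mi
E: 386.7 mi
B: 497.5 mi
The fourth-nearest is E at 386.7 mi.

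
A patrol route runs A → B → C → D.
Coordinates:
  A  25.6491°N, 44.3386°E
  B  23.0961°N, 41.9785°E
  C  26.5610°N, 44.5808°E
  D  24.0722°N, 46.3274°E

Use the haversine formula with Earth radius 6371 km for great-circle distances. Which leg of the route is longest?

Leg distances:
A→B: 371.1 km
B→C: 466.2 km
C→D: 327.7 km
The longest leg is B–C at 466.2 km.

B–C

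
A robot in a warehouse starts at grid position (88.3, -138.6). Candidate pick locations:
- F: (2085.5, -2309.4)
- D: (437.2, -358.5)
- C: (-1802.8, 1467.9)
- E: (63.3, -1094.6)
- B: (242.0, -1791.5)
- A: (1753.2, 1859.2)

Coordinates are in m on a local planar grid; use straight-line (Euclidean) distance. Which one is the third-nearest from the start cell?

B

Distance to each, sorted:
D: 412.4 m
E: 956.3 m
B: 1660.0 m
C: 2481.4 m
A: 2600.6 m
F: 2949.8 m
The third-nearest is B at 1660.0 m.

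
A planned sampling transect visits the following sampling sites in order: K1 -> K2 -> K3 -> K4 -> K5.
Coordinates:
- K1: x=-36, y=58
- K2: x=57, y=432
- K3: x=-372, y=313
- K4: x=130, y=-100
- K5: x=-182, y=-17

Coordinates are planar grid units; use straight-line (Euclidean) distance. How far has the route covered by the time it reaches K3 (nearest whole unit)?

831

Leg distances:
K1→K2: 385.4  (cumulative 385.4)
K2→K3: 445.2  (cumulative 830.6)
Cumulative distance at K3 ≈ 831.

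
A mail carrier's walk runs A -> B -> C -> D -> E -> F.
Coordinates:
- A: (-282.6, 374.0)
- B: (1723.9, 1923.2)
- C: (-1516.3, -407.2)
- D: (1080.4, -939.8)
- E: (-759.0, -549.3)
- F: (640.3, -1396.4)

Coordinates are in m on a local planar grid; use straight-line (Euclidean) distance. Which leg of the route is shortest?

E–F

Leg distances:
A→B: 2535.0 m
B→C: 3991.2 m
C→D: 2650.8 m
D→E: 1880.4 m
E→F: 1635.7 m
The shortest leg is E–F at 1635.7 m.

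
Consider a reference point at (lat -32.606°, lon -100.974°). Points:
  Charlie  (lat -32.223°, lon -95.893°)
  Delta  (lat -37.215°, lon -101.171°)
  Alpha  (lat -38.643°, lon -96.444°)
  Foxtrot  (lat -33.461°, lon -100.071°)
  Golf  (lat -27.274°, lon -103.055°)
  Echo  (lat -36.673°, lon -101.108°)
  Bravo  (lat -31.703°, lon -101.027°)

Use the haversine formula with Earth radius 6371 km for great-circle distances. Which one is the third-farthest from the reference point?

Delta

Distances from the reference point ((lat -32.606°, lon -100.974°)):
Alpha: 786.0 km
Golf: 625.8 km
Delta: 512.8 km
Charlie: 478.8 km
Echo: 452.4 km
Foxtrot: 127.0 km
Bravo: 100.5 km
The third-farthest is Delta at 512.8 km.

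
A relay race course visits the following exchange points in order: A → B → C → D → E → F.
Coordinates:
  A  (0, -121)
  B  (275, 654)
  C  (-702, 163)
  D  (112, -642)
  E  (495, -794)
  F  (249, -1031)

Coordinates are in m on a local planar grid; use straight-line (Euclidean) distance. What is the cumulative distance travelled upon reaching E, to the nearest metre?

Leg distances:
A→B: 822.3 m  (cumulative 822.3 m)
B→C: 1093.4 m  (cumulative 1915.8 m)
C→D: 1144.8 m  (cumulative 3060.6 m)
D→E: 412.1 m  (cumulative 3472.7 m)
Cumulative distance at E ≈ 3473 m.

3473 m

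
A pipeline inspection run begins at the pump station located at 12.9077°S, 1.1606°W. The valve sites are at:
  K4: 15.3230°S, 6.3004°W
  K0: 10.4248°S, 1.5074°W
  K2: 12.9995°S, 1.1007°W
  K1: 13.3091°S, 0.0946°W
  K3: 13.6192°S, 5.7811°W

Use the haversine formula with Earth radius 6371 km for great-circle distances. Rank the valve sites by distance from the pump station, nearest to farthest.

K2, K1, K0, K3, K4

Distance from the pump station at 12.9077°S, 1.1606°W to each:
K2 12.9995°S, 1.1007°W: 12.1 km
K1 13.3091°S, 0.0946°W: 123.8 km
K0 10.4248°S, 1.5074°W: 278.7 km
K3 13.6192°S, 5.7811°W: 506.3 km
K4 15.3230°S, 6.3004°W: 615.8 km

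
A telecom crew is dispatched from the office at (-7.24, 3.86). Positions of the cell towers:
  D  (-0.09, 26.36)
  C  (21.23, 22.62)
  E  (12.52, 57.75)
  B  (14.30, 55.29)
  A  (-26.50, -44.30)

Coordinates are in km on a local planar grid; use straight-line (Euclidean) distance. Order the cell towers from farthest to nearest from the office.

Distances from the office:
E (12.52, 57.75): 57.4 km
B (14.30, 55.29): 55.8 km
A (-26.50, -44.30): 51.9 km
C (21.23, 22.62): 34.1 km
D (-0.09, 26.36): 23.6 km

E, B, A, C, D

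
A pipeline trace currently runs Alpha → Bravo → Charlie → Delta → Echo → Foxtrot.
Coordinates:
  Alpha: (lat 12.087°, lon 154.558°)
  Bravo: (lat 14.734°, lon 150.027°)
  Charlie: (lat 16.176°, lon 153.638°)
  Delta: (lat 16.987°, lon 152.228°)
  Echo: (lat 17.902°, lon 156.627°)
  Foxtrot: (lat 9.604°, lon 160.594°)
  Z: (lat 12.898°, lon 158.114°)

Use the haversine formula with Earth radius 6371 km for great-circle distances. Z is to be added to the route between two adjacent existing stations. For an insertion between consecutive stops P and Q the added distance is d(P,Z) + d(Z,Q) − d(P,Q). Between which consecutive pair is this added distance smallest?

Added distance for inserting Z between each consecutive pair:
Alpha–Bravo: 721.5 km
Bravo–Charlie: 1081.8 km
Charlie–Delta: 1207.5 km
Delta–Echo: 879.9 km
Echo–Foxtrot: 16.9 km
Smallest added distance is 16.9 km, inserting between Echo and Foxtrot.

between Echo and Foxtrot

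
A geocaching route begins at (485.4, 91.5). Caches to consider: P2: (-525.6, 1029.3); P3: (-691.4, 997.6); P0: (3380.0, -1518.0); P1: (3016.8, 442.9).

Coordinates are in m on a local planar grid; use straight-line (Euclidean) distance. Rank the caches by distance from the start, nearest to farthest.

Distances from the start:
P2 (-525.6, 1029.3): 1379.0 m
P3 (-691.4, 997.6): 1485.2 m
P1 (3016.8, 442.9): 2555.7 m
P0 (3380.0, -1518.0): 3312.0 m

P2, P3, P1, P0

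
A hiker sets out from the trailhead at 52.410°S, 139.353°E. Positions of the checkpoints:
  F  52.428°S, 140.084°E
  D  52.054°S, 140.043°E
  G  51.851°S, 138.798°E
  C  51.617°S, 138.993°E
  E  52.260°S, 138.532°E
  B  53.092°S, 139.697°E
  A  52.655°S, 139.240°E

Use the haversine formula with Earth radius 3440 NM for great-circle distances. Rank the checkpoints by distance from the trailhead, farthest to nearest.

Distances from the trailhead:
C 51.617°S, 138.993°E: 49.4 NM
B 53.092°S, 139.697°E: 42.8 NM
G 51.851°S, 138.798°E: 39.3 NM
D 52.054°S, 140.043°E: 33.2 NM
E 52.260°S, 138.532°E: 31.4 NM
F 52.428°S, 140.084°E: 26.8 NM
A 52.655°S, 139.240°E: 15.3 NM

C, B, G, D, E, F, A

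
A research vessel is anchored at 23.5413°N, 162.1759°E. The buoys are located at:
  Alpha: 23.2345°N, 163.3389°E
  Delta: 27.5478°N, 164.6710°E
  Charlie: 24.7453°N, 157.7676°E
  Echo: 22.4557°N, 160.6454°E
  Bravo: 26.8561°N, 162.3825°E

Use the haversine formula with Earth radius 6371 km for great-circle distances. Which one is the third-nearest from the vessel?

Distances from the vessel (23.5413°N, 162.1759°E):
Alpha: 123.5 km
Echo: 197.8 km
Bravo: 369.2 km
Charlie: 466.9 km
Delta: 511.0 km
The third-nearest is Bravo at 369.2 km.

Bravo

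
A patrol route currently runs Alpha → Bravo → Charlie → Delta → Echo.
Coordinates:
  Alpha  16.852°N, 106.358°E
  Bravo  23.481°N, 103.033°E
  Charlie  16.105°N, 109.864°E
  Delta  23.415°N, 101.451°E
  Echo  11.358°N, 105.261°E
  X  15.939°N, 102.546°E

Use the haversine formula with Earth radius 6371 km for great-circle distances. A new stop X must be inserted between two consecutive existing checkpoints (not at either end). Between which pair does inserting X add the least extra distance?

Added distance for inserting X between each consecutive pair:
Alpha–Bravo: 444.7 km
Bravo–Charlie: 535.1 km
Charlie–Delta: 423.9 km
Delta–Echo: 26.9 km
Smallest added distance is 26.9 km, inserting between Delta and Echo.

between Delta and Echo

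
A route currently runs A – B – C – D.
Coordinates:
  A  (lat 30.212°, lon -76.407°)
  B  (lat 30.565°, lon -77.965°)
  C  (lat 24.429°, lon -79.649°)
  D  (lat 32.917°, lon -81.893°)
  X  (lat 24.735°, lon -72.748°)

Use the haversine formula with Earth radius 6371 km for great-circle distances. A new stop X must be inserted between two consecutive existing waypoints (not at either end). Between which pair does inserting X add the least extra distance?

Added distance for inserting X between each consecutive pair:
A–B: 1380.3 km
B–C: 823.3 km
C–D: 1001.9 km
Smallest added distance is 823.3 km, inserting between B and C.

between B and C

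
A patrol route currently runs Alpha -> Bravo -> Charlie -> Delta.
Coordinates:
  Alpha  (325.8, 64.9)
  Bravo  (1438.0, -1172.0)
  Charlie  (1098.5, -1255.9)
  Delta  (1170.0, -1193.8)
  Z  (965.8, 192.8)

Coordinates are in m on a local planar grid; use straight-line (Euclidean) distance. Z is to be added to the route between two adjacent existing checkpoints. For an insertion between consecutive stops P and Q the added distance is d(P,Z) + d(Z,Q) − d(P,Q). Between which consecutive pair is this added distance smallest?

between Alpha and Bravo

Added distance for inserting Z between each consecutive pair:
Alpha–Bravo: 433.4 m
Bravo–Charlie: 2549.2 m
Charlie–Delta: 2761.6 m
Smallest added distance is 433.4 m, inserting between Alpha and Bravo.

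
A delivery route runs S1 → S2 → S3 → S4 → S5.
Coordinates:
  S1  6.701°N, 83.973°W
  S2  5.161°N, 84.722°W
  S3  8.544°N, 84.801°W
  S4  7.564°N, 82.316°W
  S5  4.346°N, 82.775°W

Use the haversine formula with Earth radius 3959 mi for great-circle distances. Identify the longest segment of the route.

S2–S3

Leg distances:
S1→S2: 118.2 mi
S2→S3: 233.8 mi
S3→S4: 183.0 mi
S4→S5: 224.6 mi
The longest leg is S2–S3 at 233.8 mi.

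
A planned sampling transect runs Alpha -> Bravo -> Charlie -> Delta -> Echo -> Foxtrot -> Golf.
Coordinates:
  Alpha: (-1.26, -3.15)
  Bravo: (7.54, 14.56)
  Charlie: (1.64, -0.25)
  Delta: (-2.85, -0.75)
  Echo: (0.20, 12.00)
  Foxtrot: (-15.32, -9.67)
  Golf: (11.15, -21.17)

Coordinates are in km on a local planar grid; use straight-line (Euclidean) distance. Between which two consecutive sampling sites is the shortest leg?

Leg distances:
Alpha→Bravo: 19.8 km
Bravo→Charlie: 15.9 km
Charlie→Delta: 4.5 km
Delta→Echo: 13.1 km
Echo→Foxtrot: 26.7 km
Foxtrot→Golf: 28.9 km
The shortest leg is Charlie–Delta at 4.5 km.

Charlie–Delta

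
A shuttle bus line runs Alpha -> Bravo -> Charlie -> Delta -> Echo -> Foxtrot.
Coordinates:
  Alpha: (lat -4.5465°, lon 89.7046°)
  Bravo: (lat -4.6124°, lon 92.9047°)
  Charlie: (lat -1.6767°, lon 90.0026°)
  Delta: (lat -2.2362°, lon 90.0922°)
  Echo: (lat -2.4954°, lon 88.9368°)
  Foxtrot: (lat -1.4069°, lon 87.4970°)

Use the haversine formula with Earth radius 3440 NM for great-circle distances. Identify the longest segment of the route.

Leg distances:
Alpha→Bravo: 191.6 NM
Bravo→Charlie: 247.6 NM
Charlie→Delta: 34.0 NM
Delta→Echo: 71.0 NM
Echo→Foxtrot: 108.3 NM
The longest leg is Bravo–Charlie at 247.6 NM.

Bravo–Charlie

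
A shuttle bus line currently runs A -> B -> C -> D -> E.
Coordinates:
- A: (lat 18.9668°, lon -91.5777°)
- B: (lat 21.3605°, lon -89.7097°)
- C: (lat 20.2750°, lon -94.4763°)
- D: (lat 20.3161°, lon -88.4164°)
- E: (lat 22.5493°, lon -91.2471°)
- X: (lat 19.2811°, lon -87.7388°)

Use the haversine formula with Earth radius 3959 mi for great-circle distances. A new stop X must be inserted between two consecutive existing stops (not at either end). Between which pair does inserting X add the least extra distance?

between C and D

Added distance for inserting X between each consecutive pair:
A–B: 238.8 mi
B–C: 318.8 mi
C–D: 134.7 mi
D–E: 165.1 mi
Smallest added distance is 134.7 mi, inserting between C and D.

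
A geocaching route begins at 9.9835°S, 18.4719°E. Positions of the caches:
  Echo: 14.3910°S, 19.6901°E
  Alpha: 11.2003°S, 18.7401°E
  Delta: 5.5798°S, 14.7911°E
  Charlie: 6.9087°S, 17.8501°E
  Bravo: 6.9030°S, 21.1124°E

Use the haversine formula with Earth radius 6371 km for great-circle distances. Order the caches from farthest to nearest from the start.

Distance from the start at 9.9835°S, 18.4719°E to each:
Delta 5.5798°S, 14.7911°E: 635.7 km
Echo 14.3910°S, 19.6901°E: 507.7 km
Bravo 6.9030°S, 21.1124°E: 449.1 km
Charlie 6.9087°S, 17.8501°E: 348.7 km
Alpha 11.2003°S, 18.7401°E: 138.4 km

Delta, Echo, Bravo, Charlie, Alpha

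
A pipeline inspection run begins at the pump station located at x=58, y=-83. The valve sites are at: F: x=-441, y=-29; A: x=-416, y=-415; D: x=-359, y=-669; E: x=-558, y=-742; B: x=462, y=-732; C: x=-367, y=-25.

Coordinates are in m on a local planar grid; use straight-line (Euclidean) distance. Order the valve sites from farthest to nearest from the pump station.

Distance from the pump station at x=58, y=-83 to each:
E x=-558, y=-742: 902.1 m
B x=462, y=-732: 764.5 m
D x=-359, y=-669: 719.2 m
A x=-416, y=-415: 578.7 m
F x=-441, y=-29: 501.9 m
C x=-367, y=-25: 428.9 m

E, B, D, A, F, C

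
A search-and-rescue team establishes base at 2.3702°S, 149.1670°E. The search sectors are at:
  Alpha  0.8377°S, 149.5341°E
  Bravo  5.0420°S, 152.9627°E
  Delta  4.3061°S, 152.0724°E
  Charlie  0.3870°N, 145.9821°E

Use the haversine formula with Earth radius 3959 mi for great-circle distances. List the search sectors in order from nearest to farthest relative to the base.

Computing each great-circle distance from 2.3702°S, 149.1670°E:
Alpha 0.8377°S, 149.5341°E: 108.9 mi
Delta 4.3061°S, 152.0724°E: 240.9 mi
Charlie 0.3870°N, 145.9821°E: 291.0 mi
Bravo 5.0420°S, 152.9627°E: 320.3 mi

Alpha, Delta, Charlie, Bravo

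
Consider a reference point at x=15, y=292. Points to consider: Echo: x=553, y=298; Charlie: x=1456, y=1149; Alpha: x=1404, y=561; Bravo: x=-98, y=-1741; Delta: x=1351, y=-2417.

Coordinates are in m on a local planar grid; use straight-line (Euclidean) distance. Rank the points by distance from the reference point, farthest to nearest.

Distance from the reference point at x=15, y=292 to each:
Delta x=1351, y=-2417: 3020.5 m
Bravo x=-98, y=-1741: 2036.1 m
Charlie x=1456, y=1149: 1676.6 m
Alpha x=1404, y=561: 1414.8 m
Echo x=553, y=298: 538.0 m

Delta, Bravo, Charlie, Alpha, Echo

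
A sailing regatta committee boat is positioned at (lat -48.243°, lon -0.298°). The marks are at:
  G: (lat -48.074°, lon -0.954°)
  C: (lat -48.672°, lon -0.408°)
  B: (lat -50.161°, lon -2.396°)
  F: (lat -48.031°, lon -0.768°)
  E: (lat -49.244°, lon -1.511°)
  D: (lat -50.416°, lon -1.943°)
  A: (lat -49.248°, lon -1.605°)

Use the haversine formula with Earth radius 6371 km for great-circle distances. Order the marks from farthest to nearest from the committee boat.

D, B, A, E, G, C, F

Computing each great-circle distance from (lat -48.243°, lon -0.298°):
D (lat -50.416°, lon -1.943°): 269.4 km
B (lat -50.161°, lon -2.396°): 262.1 km
A (lat -49.248°, lon -1.605°): 147.2 km
E (lat -49.244°, lon -1.511°): 142.5 km
G (lat -48.074°, lon -0.954°): 52.2 km
C (lat -48.672°, lon -0.408°): 48.4 km
F (lat -48.031°, lon -0.768°): 42.1 km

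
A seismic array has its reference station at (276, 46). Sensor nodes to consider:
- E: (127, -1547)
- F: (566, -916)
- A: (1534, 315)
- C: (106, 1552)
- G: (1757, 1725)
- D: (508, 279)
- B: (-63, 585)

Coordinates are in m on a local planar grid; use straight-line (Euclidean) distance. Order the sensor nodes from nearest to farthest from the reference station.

Distance from the reference station at (276, 46) to each:
D (508, 279): 328.8 m
B (-63, 585): 636.7 m
F (566, -916): 1004.8 m
A (1534, 315): 1286.4 m
C (106, 1552): 1515.6 m
E (127, -1547): 1600.0 m
G (1757, 1725): 2238.8 m

D, B, F, A, C, E, G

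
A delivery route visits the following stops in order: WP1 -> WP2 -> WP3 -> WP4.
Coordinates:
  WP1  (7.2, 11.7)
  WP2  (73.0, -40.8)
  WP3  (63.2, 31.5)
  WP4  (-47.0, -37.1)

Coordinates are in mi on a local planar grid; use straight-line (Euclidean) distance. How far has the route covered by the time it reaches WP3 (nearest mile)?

157 mi

Leg distances:
WP1→WP2: 84.2 mi  (cumulative 84.2 mi)
WP2→WP3: 73.0 mi  (cumulative 157.1 mi)
Cumulative distance at WP3 ≈ 157 mi.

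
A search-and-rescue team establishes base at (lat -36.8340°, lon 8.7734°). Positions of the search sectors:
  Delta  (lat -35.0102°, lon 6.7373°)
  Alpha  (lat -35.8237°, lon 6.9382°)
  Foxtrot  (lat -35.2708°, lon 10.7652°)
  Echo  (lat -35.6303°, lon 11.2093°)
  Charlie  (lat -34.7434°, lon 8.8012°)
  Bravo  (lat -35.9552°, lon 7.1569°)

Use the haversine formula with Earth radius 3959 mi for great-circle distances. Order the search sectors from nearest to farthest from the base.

Bravo, Alpha, Charlie, Foxtrot, Echo, Delta

Distances from the base:
Bravo (lat -35.9552°, lon 7.1569°): 108.5 mi
Alpha (lat -35.8237°, lon 6.9382°): 123.7 mi
Charlie (lat -34.7434°, lon 8.8012°): 144.5 mi
Foxtrot (lat -35.2708°, lon 10.7652°): 155.1 mi
Echo (lat -35.6303°, lon 11.2093°): 159.2 mi
Delta (lat -35.0102°, lon 6.7373°): 169.9 mi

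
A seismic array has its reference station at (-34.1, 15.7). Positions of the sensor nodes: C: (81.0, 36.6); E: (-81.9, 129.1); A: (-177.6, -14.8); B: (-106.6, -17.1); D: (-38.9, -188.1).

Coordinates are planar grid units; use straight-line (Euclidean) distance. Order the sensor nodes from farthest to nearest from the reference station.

D, A, E, C, B

Distances from the reference station:
D (-38.9, -188.1): 203.9
A (-177.6, -14.8): 146.7
E (-81.9, 129.1): 123.1
C (81.0, 36.6): 117.0
B (-106.6, -17.1): 79.6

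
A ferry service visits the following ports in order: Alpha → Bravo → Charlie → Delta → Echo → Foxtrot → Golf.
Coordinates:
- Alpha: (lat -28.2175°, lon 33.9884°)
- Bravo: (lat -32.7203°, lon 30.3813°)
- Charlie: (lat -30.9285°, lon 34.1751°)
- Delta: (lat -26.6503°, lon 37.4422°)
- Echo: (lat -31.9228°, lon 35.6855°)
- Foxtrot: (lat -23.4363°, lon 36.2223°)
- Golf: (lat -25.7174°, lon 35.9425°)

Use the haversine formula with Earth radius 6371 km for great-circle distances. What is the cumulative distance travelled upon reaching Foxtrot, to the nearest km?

3146 km

Leg distances:
Alpha→Bravo: 608.3 km  (cumulative 608.3 km)
Bravo→Charlie: 410.0 km  (cumulative 1018.4 km)
Charlie→Delta: 572.3 km  (cumulative 1590.7 km)
Delta→Echo: 610.5 km  (cumulative 2201.2 km)
Echo→Foxtrot: 945.1 km  (cumulative 3146.3 km)
Cumulative distance at Foxtrot ≈ 3146 km.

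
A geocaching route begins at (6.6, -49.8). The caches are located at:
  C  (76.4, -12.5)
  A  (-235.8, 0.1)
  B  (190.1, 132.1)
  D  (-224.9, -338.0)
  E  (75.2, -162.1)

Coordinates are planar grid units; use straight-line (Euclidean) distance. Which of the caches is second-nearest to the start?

E

Distances from the start ((6.6, -49.8)):
C: 79.1
E: 131.6
A: 247.5
B: 258.4
D: 369.7
The second-nearest is E at 131.6.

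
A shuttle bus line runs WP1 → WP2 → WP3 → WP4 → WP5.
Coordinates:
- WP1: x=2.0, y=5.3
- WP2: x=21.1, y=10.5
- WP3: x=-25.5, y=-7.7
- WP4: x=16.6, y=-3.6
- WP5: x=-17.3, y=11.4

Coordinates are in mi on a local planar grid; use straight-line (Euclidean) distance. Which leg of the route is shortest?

Leg distances:
WP1→WP2: 19.8 mi
WP2→WP3: 50.0 mi
WP3→WP4: 42.3 mi
WP4→WP5: 37.1 mi
The shortest leg is WP1–WP2 at 19.8 mi.

WP1–WP2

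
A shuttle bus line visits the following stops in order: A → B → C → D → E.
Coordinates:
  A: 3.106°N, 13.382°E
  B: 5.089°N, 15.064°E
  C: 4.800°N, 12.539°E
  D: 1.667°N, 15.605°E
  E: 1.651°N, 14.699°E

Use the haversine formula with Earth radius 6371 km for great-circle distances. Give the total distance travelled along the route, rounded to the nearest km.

1158 km

Leg distances:
A→B: 288.8 km  (cumulative 288.8 km)
B→C: 281.6 km  (cumulative 570.4 km)
C→D: 487.0 km  (cumulative 1057.4 km)
D→E: 100.7 km  (cumulative 1158.1 km)
Total route length ≈ 1158 km.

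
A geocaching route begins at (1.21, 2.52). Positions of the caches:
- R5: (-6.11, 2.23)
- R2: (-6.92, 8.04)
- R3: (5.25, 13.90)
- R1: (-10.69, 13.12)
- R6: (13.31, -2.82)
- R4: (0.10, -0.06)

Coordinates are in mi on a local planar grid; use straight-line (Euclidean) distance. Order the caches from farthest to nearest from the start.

Distances from the start:
R1 (-10.69, 13.12): 15.9 mi
R6 (13.31, -2.82): 13.2 mi
R3 (5.25, 13.90): 12.1 mi
R2 (-6.92, 8.04): 9.8 mi
R5 (-6.11, 2.23): 7.3 mi
R4 (0.10, -0.06): 2.8 mi

R1, R6, R3, R2, R5, R4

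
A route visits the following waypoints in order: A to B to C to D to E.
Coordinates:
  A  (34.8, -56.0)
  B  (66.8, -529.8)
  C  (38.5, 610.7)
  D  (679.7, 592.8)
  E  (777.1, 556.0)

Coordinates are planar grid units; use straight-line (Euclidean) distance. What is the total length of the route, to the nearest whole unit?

2361

Leg distances:
A→B: 474.9  (cumulative 474.9)
B→C: 1140.9  (cumulative 1615.7)
C→D: 641.4  (cumulative 2257.2)
D→E: 104.1  (cumulative 2361.3)
Total route length ≈ 2361.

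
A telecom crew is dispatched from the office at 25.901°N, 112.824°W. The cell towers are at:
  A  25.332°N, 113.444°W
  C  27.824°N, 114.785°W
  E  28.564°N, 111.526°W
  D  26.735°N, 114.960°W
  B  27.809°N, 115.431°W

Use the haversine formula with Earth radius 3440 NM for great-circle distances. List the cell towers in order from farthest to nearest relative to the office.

Distance from the office at 25.901°N, 112.824°W to each:
B 27.809°N, 115.431°W: 180.6 NM
E 28.564°N, 111.526°W: 174.2 NM
C 27.824°N, 114.785°W: 156.1 NM
D 26.735°N, 114.960°W: 125.4 NM
A 25.332°N, 113.444°W: 47.9 NM

B, E, C, D, A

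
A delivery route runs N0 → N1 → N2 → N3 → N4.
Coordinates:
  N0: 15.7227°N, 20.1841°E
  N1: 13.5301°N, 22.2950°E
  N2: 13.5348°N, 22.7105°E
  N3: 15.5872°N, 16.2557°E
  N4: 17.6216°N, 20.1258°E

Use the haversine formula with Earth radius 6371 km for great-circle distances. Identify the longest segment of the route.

Leg distances:
N0→N1: 333.2 km
N1→N2: 44.9 km
N2→N3: 731.1 km
N3→N4: 470.3 km
The longest leg is N2–N3 at 731.1 km.

N2–N3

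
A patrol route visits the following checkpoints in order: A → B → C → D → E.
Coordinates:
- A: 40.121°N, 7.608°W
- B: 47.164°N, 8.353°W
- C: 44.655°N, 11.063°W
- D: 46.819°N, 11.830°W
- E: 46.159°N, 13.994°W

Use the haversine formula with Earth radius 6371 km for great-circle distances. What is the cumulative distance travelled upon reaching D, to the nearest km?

1382 km

Leg distances:
A→B: 785.4 km  (cumulative 785.4 km)
B→C: 348.9 km  (cumulative 1134.4 km)
C→D: 247.9 km  (cumulative 1382.2 km)
Cumulative distance at D ≈ 1382 km.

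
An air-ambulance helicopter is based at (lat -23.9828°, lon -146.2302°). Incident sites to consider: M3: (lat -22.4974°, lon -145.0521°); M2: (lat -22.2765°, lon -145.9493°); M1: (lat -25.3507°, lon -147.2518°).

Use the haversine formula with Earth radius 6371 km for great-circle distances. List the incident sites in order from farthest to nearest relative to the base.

M3, M2, M1

Computing each great-circle distance from (lat -23.9828°, lon -146.2302°):
M3 (lat -22.4974°, lon -145.0521°): 204.4 km
M2 (lat -22.2765°, lon -145.9493°): 191.9 km
M1 (lat -25.3507°, lon -147.2518°): 183.8 km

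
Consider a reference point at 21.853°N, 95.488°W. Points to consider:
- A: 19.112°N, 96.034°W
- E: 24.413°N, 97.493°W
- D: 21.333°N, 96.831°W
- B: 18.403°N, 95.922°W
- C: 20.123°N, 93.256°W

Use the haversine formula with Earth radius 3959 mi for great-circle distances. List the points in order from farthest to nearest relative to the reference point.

Distances from the reference point:
B 18.403°N, 95.922°W: 240.0 mi
E 24.413°N, 97.493°W: 218.0 mi
A 19.112°N, 96.034°W: 192.7 mi
C 20.123°N, 93.256°W: 187.1 mi
D 21.333°N, 96.831°W: 93.5 mi

B, E, A, C, D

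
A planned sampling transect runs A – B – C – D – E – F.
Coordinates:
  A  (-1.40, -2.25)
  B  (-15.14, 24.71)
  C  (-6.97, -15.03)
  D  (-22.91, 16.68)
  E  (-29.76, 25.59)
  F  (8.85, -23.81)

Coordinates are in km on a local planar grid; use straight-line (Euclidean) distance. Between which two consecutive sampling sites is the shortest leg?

D–E

Leg distances:
A→B: 30.3 km
B→C: 40.6 km
C→D: 35.5 km
D→E: 11.2 km
E→F: 62.7 km
The shortest leg is D–E at 11.2 km.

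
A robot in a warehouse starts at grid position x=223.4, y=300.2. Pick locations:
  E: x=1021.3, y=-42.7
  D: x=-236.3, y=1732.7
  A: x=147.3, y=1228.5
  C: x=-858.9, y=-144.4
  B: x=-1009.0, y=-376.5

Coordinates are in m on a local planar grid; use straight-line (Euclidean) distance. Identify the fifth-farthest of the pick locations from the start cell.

Distance to each, sorted:
D: 1504.5 m
B: 1406.0 m
C: 1170.1 m
A: 931.4 m
E: 868.5 m
The fifth-farthest is E at 868.5 m.

E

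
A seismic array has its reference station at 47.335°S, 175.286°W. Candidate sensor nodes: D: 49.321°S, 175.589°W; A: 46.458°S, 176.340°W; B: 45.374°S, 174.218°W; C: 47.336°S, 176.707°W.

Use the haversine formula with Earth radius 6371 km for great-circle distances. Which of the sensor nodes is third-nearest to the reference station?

D

Distance to each, sorted:
C: 107.1 km
A: 126.2 km
D: 222.0 km
B: 232.9 km
The third-nearest is D at 222.0 km.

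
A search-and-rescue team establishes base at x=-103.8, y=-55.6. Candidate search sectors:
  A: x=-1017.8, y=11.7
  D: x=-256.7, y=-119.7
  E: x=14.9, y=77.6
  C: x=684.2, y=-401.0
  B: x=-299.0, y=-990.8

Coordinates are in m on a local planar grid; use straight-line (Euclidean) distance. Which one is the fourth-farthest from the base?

E

Distance to each, sorted:
B: 955.4 m
A: 916.5 m
C: 860.4 m
E: 178.4 m
D: 165.8 m
The fourth-farthest is E at 178.4 m.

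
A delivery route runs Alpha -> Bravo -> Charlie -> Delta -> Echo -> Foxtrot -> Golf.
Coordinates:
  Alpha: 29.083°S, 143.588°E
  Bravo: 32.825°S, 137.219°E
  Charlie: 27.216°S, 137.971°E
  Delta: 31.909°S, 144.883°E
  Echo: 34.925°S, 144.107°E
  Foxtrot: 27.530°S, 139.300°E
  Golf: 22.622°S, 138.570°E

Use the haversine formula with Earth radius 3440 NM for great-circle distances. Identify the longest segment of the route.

Echo–Foxtrot

Leg distances:
Alpha→Bravo: 397.4 NM
Bravo→Charlie: 339.0 NM
Charlie→Delta: 457.7 NM
Delta→Echo: 185.2 NM
Echo→Foxtrot: 507.8 NM
Foxtrot→Golf: 297.3 NM
The longest leg is Echo–Foxtrot at 507.8 NM.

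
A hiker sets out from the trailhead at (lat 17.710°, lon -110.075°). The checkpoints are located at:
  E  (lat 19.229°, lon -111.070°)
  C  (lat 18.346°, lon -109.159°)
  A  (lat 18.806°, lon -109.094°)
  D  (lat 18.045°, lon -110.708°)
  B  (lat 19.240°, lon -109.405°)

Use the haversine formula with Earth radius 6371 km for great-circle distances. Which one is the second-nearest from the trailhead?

Distances from the trailhead ((lat 17.710°, lon -110.075°)):
D: 76.6 km
C: 119.9 km
A: 159.9 km
B: 184.2 km
E: 198.8 km
The second-nearest is C at 119.9 km.

C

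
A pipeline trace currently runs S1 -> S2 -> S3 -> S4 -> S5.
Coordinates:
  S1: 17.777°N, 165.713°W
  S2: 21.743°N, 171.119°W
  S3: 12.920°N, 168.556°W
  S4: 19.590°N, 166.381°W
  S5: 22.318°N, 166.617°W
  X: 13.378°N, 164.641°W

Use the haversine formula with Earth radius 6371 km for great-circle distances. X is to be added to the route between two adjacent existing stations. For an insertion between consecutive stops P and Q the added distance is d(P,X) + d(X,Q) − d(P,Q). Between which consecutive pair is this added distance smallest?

between S3 and S4

Added distance for inserting X between each consecutive pair:
S1–S2: 941.0 km
S2–S3: 564.7 km
S3–S4: 365.0 km
S4–S5: 1426.7 km
Smallest added distance is 365.0 km, inserting between S3 and S4.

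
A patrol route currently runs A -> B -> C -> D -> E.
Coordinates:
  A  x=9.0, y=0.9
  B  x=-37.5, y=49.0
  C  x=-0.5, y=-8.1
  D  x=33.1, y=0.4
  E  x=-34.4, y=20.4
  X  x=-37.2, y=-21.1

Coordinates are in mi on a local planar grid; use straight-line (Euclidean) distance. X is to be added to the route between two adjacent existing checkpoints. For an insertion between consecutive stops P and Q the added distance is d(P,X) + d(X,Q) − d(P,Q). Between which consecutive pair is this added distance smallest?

Added distance for inserting X between each consecutive pair:
A–B: 54.4 mi
B–C: 41.0 mi
C–D: 77.8 mi
D–E: 44.7 mi
Smallest added distance is 41.0 mi, inserting between B and C.

between B and C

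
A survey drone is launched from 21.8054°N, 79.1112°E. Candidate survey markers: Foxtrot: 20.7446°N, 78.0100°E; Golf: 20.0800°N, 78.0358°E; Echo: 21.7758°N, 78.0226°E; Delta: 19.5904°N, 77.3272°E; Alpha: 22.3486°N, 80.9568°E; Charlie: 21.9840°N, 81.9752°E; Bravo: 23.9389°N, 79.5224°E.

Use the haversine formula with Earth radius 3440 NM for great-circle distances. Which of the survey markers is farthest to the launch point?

Delta

Distances from the launch point (21.8054°N, 79.1112°E):
Delta: 166.5 NM
Charlie: 159.9 NM
Bravo: 130.1 NM
Golf: 119.9 NM
Alpha: 107.7 NM
Foxtrot: 88.6 NM
Echo: 60.7 NM
The farthest is Delta at 166.5 NM.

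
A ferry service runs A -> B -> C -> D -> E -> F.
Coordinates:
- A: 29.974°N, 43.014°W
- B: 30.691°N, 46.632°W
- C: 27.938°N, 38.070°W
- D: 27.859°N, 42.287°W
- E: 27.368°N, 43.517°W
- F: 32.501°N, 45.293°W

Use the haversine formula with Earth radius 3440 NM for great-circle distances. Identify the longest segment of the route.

Leg distances:
A→B: 192.4 NM
B→C: 477.6 NM
C→D: 223.8 NM
D→E: 71.8 NM
E→F: 321.7 NM
The longest leg is B–C at 477.6 NM.

B–C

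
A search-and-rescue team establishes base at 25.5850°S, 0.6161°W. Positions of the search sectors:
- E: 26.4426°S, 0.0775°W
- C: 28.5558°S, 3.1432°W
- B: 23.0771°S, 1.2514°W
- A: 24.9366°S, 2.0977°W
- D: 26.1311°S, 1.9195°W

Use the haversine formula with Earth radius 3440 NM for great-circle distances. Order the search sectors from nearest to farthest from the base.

E, D, A, B, C

Distances from the base:
E 26.4426°S, 0.0775°W: 59.1 NM
D 26.1311°S, 1.9195°W: 77.7 NM
A 24.9366°S, 2.0977°W: 89.4 NM
B 23.0771°S, 1.2514°W: 154.5 NM
C 28.5558°S, 3.1432°W: 223.7 NM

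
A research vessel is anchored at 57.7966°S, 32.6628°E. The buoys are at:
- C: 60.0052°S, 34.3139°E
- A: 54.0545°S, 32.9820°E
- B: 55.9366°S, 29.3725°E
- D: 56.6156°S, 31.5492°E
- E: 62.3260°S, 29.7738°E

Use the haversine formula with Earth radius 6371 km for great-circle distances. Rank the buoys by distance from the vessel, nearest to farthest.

D, C, B, A, E

Distances from the vessel:
D 56.6156°S, 31.5492°E: 147.5 km
C 60.0052°S, 34.3139°E: 263.2 km
B 55.9366°S, 29.3725°E: 287.6 km
A 54.0545°S, 32.9820°E: 416.6 km
E 62.3260°S, 29.7738°E: 528.4 km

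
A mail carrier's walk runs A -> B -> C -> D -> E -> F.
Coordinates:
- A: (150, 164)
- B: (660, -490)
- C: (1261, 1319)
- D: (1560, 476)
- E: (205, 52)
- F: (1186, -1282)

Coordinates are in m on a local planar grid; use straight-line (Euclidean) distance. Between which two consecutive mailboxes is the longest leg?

Leg distances:
A→B: 829.3 m
B→C: 1906.2 m
C→D: 894.5 m
D→E: 1419.8 m
E→F: 1655.9 m
The longest leg is B–C at 1906.2 m.

B–C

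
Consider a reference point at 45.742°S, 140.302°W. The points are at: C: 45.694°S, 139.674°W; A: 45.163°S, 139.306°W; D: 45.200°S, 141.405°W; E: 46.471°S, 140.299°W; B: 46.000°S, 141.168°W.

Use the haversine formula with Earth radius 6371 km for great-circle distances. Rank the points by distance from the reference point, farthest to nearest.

Distance from the reference point at 45.742°S, 140.302°W to each:
D 45.200°S, 141.405°W: 105.0 km
A 45.163°S, 139.306°W: 100.9 km
E 46.471°S, 140.299°W: 81.1 km
B 46.000°S, 141.168°W: 72.9 km
C 45.694°S, 139.674°W: 49.0 km

D, A, E, B, C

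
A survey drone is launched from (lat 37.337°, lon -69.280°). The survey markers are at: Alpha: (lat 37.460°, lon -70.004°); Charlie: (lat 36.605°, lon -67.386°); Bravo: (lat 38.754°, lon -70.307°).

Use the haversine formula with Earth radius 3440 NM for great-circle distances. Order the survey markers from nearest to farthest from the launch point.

Alpha, Bravo, Charlie

Distance from the launch point at (lat 37.337°, lon -69.280°) to each:
Alpha (lat 37.460°, lon -70.004°): 35.3 NM
Bravo (lat 38.754°, lon -70.307°): 98.0 NM
Charlie (lat 36.605°, lon -67.386°): 100.9 NM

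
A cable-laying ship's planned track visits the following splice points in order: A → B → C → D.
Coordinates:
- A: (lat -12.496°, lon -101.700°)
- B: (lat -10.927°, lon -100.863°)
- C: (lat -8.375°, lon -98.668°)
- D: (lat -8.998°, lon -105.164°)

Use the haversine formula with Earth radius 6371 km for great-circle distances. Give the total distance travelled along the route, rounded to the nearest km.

Leg distances:
A→B: 196.8 km  (cumulative 196.8 km)
B→C: 372.0 km  (cumulative 568.9 km)
C→D: 717.4 km  (cumulative 1286.2 km)
Total route length ≈ 1286 km.

1286 km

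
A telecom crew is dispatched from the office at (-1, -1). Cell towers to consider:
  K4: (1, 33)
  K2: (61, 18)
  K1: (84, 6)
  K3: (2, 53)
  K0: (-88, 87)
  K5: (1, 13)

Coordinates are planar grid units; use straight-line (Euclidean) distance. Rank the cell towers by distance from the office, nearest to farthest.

Computing each straight-line distance from (-1, -1):
K5 (1, 13): 14.1
K4 (1, 33): 34.1
K3 (2, 53): 54.1
K2 (61, 18): 64.8
K1 (84, 6): 85.3
K0 (-88, 87): 123.7

K5, K4, K3, K2, K1, K0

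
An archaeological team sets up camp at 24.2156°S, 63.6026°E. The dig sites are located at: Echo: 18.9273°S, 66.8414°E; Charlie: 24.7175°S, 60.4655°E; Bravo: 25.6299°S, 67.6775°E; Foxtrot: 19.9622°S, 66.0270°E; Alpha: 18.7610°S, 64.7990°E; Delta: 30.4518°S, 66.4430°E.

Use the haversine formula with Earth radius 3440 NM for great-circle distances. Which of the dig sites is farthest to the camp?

Delta

Distance to each, sorted:
Delta: 403.9 NM
Echo: 365.3 NM
Alpha: 334.2 NM
Foxtrot: 288.8 NM
Bravo: 237.5 NM
Charlie: 174.1 NM
The farthest is Delta at 403.9 NM.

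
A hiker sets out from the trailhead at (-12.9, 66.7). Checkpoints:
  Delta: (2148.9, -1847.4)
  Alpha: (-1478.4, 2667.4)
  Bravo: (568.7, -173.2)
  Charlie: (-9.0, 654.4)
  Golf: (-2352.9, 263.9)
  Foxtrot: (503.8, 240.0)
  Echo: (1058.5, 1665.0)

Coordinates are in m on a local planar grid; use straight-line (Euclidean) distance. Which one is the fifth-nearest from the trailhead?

Distances from the trailhead ((-12.9, 66.7)):
Foxtrot: 545.0 m
Charlie: 587.7 m
Bravo: 629.1 m
Echo: 1924.2 m
Golf: 2348.3 m
Delta: 2887.4 m
Alpha: 2985.2 m
The fifth-nearest is Golf at 2348.3 m.

Golf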